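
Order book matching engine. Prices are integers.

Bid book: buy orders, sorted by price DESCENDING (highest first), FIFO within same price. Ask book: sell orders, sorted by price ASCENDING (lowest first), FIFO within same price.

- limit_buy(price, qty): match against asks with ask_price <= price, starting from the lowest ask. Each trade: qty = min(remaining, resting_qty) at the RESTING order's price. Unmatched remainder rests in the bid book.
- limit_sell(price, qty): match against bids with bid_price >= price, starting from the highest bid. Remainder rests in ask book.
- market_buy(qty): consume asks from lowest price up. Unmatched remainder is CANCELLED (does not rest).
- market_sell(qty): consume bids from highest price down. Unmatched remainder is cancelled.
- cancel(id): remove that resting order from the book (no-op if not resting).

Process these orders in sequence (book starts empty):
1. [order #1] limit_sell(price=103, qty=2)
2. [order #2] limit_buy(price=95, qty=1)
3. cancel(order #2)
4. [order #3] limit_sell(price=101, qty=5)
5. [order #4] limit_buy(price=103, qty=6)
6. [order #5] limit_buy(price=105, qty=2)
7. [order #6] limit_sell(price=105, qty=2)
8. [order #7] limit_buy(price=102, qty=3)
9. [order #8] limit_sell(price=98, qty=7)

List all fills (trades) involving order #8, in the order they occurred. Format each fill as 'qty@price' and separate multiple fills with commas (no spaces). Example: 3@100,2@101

Answer: 3@102

Derivation:
After op 1 [order #1] limit_sell(price=103, qty=2): fills=none; bids=[-] asks=[#1:2@103]
After op 2 [order #2] limit_buy(price=95, qty=1): fills=none; bids=[#2:1@95] asks=[#1:2@103]
After op 3 cancel(order #2): fills=none; bids=[-] asks=[#1:2@103]
After op 4 [order #3] limit_sell(price=101, qty=5): fills=none; bids=[-] asks=[#3:5@101 #1:2@103]
After op 5 [order #4] limit_buy(price=103, qty=6): fills=#4x#3:5@101 #4x#1:1@103; bids=[-] asks=[#1:1@103]
After op 6 [order #5] limit_buy(price=105, qty=2): fills=#5x#1:1@103; bids=[#5:1@105] asks=[-]
After op 7 [order #6] limit_sell(price=105, qty=2): fills=#5x#6:1@105; bids=[-] asks=[#6:1@105]
After op 8 [order #7] limit_buy(price=102, qty=3): fills=none; bids=[#7:3@102] asks=[#6:1@105]
After op 9 [order #8] limit_sell(price=98, qty=7): fills=#7x#8:3@102; bids=[-] asks=[#8:4@98 #6:1@105]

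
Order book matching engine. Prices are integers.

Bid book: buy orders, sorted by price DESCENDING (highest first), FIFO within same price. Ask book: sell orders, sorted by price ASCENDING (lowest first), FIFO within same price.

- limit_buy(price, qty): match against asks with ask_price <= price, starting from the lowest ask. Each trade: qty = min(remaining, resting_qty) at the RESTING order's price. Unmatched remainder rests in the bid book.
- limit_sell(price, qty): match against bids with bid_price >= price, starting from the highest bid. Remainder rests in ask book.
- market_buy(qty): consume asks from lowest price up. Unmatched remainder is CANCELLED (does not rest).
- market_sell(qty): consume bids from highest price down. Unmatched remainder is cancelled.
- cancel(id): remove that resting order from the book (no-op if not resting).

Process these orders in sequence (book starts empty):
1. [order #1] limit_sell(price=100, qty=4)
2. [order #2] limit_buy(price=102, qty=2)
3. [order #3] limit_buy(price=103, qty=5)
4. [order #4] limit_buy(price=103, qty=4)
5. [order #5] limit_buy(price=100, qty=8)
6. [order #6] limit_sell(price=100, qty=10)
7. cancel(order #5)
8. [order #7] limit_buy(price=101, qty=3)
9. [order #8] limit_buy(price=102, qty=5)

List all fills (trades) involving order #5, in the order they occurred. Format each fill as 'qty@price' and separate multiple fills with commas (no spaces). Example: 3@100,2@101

Answer: 3@100

Derivation:
After op 1 [order #1] limit_sell(price=100, qty=4): fills=none; bids=[-] asks=[#1:4@100]
After op 2 [order #2] limit_buy(price=102, qty=2): fills=#2x#1:2@100; bids=[-] asks=[#1:2@100]
After op 3 [order #3] limit_buy(price=103, qty=5): fills=#3x#1:2@100; bids=[#3:3@103] asks=[-]
After op 4 [order #4] limit_buy(price=103, qty=4): fills=none; bids=[#3:3@103 #4:4@103] asks=[-]
After op 5 [order #5] limit_buy(price=100, qty=8): fills=none; bids=[#3:3@103 #4:4@103 #5:8@100] asks=[-]
After op 6 [order #6] limit_sell(price=100, qty=10): fills=#3x#6:3@103 #4x#6:4@103 #5x#6:3@100; bids=[#5:5@100] asks=[-]
After op 7 cancel(order #5): fills=none; bids=[-] asks=[-]
After op 8 [order #7] limit_buy(price=101, qty=3): fills=none; bids=[#7:3@101] asks=[-]
After op 9 [order #8] limit_buy(price=102, qty=5): fills=none; bids=[#8:5@102 #7:3@101] asks=[-]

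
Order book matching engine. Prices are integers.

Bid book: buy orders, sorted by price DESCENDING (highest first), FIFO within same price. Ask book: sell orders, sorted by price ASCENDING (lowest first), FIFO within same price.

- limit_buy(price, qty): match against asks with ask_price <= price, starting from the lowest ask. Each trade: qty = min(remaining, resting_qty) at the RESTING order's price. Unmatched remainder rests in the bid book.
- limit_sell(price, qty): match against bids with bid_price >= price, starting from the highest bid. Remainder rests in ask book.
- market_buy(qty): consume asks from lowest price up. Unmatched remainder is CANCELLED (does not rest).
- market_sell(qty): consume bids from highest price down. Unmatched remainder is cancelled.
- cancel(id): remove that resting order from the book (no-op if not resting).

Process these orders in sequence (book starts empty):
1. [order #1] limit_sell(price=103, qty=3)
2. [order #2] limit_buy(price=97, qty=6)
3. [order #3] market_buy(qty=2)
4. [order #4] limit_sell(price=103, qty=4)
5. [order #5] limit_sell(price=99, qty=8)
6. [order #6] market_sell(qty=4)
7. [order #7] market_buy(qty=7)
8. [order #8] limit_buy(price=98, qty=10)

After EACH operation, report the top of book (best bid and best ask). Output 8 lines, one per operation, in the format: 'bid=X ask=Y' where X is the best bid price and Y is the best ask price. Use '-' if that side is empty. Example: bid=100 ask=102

After op 1 [order #1] limit_sell(price=103, qty=3): fills=none; bids=[-] asks=[#1:3@103]
After op 2 [order #2] limit_buy(price=97, qty=6): fills=none; bids=[#2:6@97] asks=[#1:3@103]
After op 3 [order #3] market_buy(qty=2): fills=#3x#1:2@103; bids=[#2:6@97] asks=[#1:1@103]
After op 4 [order #4] limit_sell(price=103, qty=4): fills=none; bids=[#2:6@97] asks=[#1:1@103 #4:4@103]
After op 5 [order #5] limit_sell(price=99, qty=8): fills=none; bids=[#2:6@97] asks=[#5:8@99 #1:1@103 #4:4@103]
After op 6 [order #6] market_sell(qty=4): fills=#2x#6:4@97; bids=[#2:2@97] asks=[#5:8@99 #1:1@103 #4:4@103]
After op 7 [order #7] market_buy(qty=7): fills=#7x#5:7@99; bids=[#2:2@97] asks=[#5:1@99 #1:1@103 #4:4@103]
After op 8 [order #8] limit_buy(price=98, qty=10): fills=none; bids=[#8:10@98 #2:2@97] asks=[#5:1@99 #1:1@103 #4:4@103]

Answer: bid=- ask=103
bid=97 ask=103
bid=97 ask=103
bid=97 ask=103
bid=97 ask=99
bid=97 ask=99
bid=97 ask=99
bid=98 ask=99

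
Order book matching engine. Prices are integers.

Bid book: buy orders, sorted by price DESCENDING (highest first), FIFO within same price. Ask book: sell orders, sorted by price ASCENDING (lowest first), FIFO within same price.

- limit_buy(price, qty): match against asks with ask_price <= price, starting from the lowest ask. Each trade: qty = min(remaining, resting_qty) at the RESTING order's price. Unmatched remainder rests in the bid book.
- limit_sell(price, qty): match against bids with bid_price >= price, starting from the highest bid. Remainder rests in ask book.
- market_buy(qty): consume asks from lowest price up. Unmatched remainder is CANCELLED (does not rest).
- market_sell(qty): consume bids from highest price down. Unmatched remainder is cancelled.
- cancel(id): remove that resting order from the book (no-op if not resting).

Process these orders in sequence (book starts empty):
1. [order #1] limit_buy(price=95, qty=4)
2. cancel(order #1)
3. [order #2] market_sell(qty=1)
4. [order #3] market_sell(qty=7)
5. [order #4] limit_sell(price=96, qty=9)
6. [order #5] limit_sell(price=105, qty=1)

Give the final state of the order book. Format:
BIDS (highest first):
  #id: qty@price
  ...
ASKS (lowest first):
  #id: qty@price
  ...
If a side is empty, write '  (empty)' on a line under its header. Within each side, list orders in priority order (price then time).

After op 1 [order #1] limit_buy(price=95, qty=4): fills=none; bids=[#1:4@95] asks=[-]
After op 2 cancel(order #1): fills=none; bids=[-] asks=[-]
After op 3 [order #2] market_sell(qty=1): fills=none; bids=[-] asks=[-]
After op 4 [order #3] market_sell(qty=7): fills=none; bids=[-] asks=[-]
After op 5 [order #4] limit_sell(price=96, qty=9): fills=none; bids=[-] asks=[#4:9@96]
After op 6 [order #5] limit_sell(price=105, qty=1): fills=none; bids=[-] asks=[#4:9@96 #5:1@105]

Answer: BIDS (highest first):
  (empty)
ASKS (lowest first):
  #4: 9@96
  #5: 1@105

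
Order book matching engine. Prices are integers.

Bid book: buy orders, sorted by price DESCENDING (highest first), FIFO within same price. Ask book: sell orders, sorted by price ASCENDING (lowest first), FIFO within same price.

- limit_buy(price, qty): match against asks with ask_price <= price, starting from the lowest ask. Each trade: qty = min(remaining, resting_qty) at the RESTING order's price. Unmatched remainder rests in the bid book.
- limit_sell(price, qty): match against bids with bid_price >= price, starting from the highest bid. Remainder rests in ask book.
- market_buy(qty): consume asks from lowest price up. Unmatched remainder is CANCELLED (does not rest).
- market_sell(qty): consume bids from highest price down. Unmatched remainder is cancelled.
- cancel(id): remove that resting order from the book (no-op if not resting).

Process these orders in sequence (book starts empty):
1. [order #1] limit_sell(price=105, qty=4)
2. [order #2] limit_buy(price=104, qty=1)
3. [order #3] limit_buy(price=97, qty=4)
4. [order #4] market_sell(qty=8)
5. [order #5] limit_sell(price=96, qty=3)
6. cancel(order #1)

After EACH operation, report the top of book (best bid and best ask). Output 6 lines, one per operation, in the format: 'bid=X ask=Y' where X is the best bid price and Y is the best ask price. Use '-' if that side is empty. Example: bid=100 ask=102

After op 1 [order #1] limit_sell(price=105, qty=4): fills=none; bids=[-] asks=[#1:4@105]
After op 2 [order #2] limit_buy(price=104, qty=1): fills=none; bids=[#2:1@104] asks=[#1:4@105]
After op 3 [order #3] limit_buy(price=97, qty=4): fills=none; bids=[#2:1@104 #3:4@97] asks=[#1:4@105]
After op 4 [order #4] market_sell(qty=8): fills=#2x#4:1@104 #3x#4:4@97; bids=[-] asks=[#1:4@105]
After op 5 [order #5] limit_sell(price=96, qty=3): fills=none; bids=[-] asks=[#5:3@96 #1:4@105]
After op 6 cancel(order #1): fills=none; bids=[-] asks=[#5:3@96]

Answer: bid=- ask=105
bid=104 ask=105
bid=104 ask=105
bid=- ask=105
bid=- ask=96
bid=- ask=96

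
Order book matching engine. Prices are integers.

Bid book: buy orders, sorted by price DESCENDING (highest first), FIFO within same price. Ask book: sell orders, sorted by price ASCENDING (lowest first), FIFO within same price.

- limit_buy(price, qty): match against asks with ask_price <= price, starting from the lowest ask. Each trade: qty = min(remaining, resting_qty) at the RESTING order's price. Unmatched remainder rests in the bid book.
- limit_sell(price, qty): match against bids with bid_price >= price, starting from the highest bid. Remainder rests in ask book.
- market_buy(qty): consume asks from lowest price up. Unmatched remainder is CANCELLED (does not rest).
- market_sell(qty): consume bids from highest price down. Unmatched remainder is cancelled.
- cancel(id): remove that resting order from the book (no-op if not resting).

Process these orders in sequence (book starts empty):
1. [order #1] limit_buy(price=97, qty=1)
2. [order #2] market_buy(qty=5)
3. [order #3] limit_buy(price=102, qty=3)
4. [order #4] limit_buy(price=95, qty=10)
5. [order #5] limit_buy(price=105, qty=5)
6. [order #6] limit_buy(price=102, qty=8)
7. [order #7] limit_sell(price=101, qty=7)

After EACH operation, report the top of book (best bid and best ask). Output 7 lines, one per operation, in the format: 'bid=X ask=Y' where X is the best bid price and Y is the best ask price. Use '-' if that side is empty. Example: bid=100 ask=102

After op 1 [order #1] limit_buy(price=97, qty=1): fills=none; bids=[#1:1@97] asks=[-]
After op 2 [order #2] market_buy(qty=5): fills=none; bids=[#1:1@97] asks=[-]
After op 3 [order #3] limit_buy(price=102, qty=3): fills=none; bids=[#3:3@102 #1:1@97] asks=[-]
After op 4 [order #4] limit_buy(price=95, qty=10): fills=none; bids=[#3:3@102 #1:1@97 #4:10@95] asks=[-]
After op 5 [order #5] limit_buy(price=105, qty=5): fills=none; bids=[#5:5@105 #3:3@102 #1:1@97 #4:10@95] asks=[-]
After op 6 [order #6] limit_buy(price=102, qty=8): fills=none; bids=[#5:5@105 #3:3@102 #6:8@102 #1:1@97 #4:10@95] asks=[-]
After op 7 [order #7] limit_sell(price=101, qty=7): fills=#5x#7:5@105 #3x#7:2@102; bids=[#3:1@102 #6:8@102 #1:1@97 #4:10@95] asks=[-]

Answer: bid=97 ask=-
bid=97 ask=-
bid=102 ask=-
bid=102 ask=-
bid=105 ask=-
bid=105 ask=-
bid=102 ask=-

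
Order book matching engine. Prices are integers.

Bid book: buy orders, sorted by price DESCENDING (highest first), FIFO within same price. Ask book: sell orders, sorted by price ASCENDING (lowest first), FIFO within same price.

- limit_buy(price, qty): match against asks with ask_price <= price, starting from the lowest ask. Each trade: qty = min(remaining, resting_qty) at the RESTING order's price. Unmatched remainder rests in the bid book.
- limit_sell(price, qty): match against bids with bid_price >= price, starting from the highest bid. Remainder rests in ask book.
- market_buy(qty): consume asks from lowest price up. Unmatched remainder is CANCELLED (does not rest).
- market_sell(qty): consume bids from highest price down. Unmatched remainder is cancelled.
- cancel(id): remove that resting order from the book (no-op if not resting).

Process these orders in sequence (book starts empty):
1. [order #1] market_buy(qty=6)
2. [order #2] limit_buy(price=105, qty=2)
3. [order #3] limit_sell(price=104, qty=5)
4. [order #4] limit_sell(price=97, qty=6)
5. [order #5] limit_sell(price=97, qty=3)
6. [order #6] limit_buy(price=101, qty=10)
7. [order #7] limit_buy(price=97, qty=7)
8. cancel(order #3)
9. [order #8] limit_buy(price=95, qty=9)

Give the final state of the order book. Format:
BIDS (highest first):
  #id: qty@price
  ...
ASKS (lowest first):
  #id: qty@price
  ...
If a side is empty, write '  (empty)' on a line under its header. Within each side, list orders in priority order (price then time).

Answer: BIDS (highest first):
  #6: 1@101
  #7: 7@97
  #8: 9@95
ASKS (lowest first):
  (empty)

Derivation:
After op 1 [order #1] market_buy(qty=6): fills=none; bids=[-] asks=[-]
After op 2 [order #2] limit_buy(price=105, qty=2): fills=none; bids=[#2:2@105] asks=[-]
After op 3 [order #3] limit_sell(price=104, qty=5): fills=#2x#3:2@105; bids=[-] asks=[#3:3@104]
After op 4 [order #4] limit_sell(price=97, qty=6): fills=none; bids=[-] asks=[#4:6@97 #3:3@104]
After op 5 [order #5] limit_sell(price=97, qty=3): fills=none; bids=[-] asks=[#4:6@97 #5:3@97 #3:3@104]
After op 6 [order #6] limit_buy(price=101, qty=10): fills=#6x#4:6@97 #6x#5:3@97; bids=[#6:1@101] asks=[#3:3@104]
After op 7 [order #7] limit_buy(price=97, qty=7): fills=none; bids=[#6:1@101 #7:7@97] asks=[#3:3@104]
After op 8 cancel(order #3): fills=none; bids=[#6:1@101 #7:7@97] asks=[-]
After op 9 [order #8] limit_buy(price=95, qty=9): fills=none; bids=[#6:1@101 #7:7@97 #8:9@95] asks=[-]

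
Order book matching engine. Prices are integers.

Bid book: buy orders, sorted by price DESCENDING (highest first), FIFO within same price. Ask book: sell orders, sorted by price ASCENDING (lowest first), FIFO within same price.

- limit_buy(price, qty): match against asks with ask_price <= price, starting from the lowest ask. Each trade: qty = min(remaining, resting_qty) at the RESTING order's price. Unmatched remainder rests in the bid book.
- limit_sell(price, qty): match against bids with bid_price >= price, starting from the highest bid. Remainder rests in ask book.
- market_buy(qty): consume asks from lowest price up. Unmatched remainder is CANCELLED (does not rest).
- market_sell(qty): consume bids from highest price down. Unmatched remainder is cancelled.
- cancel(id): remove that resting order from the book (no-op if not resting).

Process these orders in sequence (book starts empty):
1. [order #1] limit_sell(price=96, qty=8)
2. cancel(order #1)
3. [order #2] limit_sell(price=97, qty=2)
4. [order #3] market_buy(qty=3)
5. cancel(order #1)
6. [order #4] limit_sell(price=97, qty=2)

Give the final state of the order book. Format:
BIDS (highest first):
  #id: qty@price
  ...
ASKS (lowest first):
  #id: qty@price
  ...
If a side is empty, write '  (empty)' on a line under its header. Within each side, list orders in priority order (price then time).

Answer: BIDS (highest first):
  (empty)
ASKS (lowest first):
  #4: 2@97

Derivation:
After op 1 [order #1] limit_sell(price=96, qty=8): fills=none; bids=[-] asks=[#1:8@96]
After op 2 cancel(order #1): fills=none; bids=[-] asks=[-]
After op 3 [order #2] limit_sell(price=97, qty=2): fills=none; bids=[-] asks=[#2:2@97]
After op 4 [order #3] market_buy(qty=3): fills=#3x#2:2@97; bids=[-] asks=[-]
After op 5 cancel(order #1): fills=none; bids=[-] asks=[-]
After op 6 [order #4] limit_sell(price=97, qty=2): fills=none; bids=[-] asks=[#4:2@97]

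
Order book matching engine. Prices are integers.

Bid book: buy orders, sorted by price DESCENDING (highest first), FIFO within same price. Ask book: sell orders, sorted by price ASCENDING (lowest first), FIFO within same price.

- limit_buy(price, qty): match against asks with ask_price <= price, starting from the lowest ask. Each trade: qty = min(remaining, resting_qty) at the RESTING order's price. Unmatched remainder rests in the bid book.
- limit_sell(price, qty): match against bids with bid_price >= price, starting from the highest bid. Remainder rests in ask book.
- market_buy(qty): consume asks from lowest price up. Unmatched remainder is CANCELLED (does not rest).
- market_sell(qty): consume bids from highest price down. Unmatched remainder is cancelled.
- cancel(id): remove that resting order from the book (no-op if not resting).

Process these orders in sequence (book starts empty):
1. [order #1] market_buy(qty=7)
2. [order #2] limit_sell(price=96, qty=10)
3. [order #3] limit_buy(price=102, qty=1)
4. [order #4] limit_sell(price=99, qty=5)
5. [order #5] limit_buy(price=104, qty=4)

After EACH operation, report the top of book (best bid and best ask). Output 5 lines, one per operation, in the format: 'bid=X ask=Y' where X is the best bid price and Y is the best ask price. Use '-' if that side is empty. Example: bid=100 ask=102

Answer: bid=- ask=-
bid=- ask=96
bid=- ask=96
bid=- ask=96
bid=- ask=96

Derivation:
After op 1 [order #1] market_buy(qty=7): fills=none; bids=[-] asks=[-]
After op 2 [order #2] limit_sell(price=96, qty=10): fills=none; bids=[-] asks=[#2:10@96]
After op 3 [order #3] limit_buy(price=102, qty=1): fills=#3x#2:1@96; bids=[-] asks=[#2:9@96]
After op 4 [order #4] limit_sell(price=99, qty=5): fills=none; bids=[-] asks=[#2:9@96 #4:5@99]
After op 5 [order #5] limit_buy(price=104, qty=4): fills=#5x#2:4@96; bids=[-] asks=[#2:5@96 #4:5@99]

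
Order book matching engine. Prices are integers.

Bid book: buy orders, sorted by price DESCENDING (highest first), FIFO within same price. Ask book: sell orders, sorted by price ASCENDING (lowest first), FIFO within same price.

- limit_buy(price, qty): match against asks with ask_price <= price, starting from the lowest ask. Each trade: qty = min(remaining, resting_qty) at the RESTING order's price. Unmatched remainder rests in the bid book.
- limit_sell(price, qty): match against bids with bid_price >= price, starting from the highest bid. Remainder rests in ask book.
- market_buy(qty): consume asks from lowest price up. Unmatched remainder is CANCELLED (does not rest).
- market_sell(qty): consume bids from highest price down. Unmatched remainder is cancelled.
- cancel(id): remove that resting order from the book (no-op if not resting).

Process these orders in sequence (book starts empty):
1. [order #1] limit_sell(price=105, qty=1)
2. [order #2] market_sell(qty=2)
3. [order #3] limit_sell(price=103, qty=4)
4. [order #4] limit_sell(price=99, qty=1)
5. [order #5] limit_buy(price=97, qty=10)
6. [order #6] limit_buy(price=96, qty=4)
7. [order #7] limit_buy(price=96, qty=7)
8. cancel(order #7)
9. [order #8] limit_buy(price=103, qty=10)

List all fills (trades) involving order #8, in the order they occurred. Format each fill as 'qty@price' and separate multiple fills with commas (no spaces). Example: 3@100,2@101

Answer: 1@99,4@103

Derivation:
After op 1 [order #1] limit_sell(price=105, qty=1): fills=none; bids=[-] asks=[#1:1@105]
After op 2 [order #2] market_sell(qty=2): fills=none; bids=[-] asks=[#1:1@105]
After op 3 [order #3] limit_sell(price=103, qty=4): fills=none; bids=[-] asks=[#3:4@103 #1:1@105]
After op 4 [order #4] limit_sell(price=99, qty=1): fills=none; bids=[-] asks=[#4:1@99 #3:4@103 #1:1@105]
After op 5 [order #5] limit_buy(price=97, qty=10): fills=none; bids=[#5:10@97] asks=[#4:1@99 #3:4@103 #1:1@105]
After op 6 [order #6] limit_buy(price=96, qty=4): fills=none; bids=[#5:10@97 #6:4@96] asks=[#4:1@99 #3:4@103 #1:1@105]
After op 7 [order #7] limit_buy(price=96, qty=7): fills=none; bids=[#5:10@97 #6:4@96 #7:7@96] asks=[#4:1@99 #3:4@103 #1:1@105]
After op 8 cancel(order #7): fills=none; bids=[#5:10@97 #6:4@96] asks=[#4:1@99 #3:4@103 #1:1@105]
After op 9 [order #8] limit_buy(price=103, qty=10): fills=#8x#4:1@99 #8x#3:4@103; bids=[#8:5@103 #5:10@97 #6:4@96] asks=[#1:1@105]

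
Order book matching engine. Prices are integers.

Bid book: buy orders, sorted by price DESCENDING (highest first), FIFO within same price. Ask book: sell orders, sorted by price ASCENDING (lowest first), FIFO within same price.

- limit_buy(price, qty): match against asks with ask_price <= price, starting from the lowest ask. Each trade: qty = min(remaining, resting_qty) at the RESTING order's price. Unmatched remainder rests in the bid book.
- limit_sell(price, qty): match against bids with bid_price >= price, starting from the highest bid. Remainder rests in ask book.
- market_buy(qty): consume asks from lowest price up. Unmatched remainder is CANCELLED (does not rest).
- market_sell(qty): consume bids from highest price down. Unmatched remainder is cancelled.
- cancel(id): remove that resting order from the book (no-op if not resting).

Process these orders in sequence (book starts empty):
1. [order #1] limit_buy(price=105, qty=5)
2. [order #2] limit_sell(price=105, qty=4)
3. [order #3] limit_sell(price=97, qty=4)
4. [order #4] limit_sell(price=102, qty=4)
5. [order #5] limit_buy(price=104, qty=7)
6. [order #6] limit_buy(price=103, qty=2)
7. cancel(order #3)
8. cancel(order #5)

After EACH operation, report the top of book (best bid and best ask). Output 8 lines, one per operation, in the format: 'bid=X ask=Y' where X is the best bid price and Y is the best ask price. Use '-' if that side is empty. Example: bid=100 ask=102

After op 1 [order #1] limit_buy(price=105, qty=5): fills=none; bids=[#1:5@105] asks=[-]
After op 2 [order #2] limit_sell(price=105, qty=4): fills=#1x#2:4@105; bids=[#1:1@105] asks=[-]
After op 3 [order #3] limit_sell(price=97, qty=4): fills=#1x#3:1@105; bids=[-] asks=[#3:3@97]
After op 4 [order #4] limit_sell(price=102, qty=4): fills=none; bids=[-] asks=[#3:3@97 #4:4@102]
After op 5 [order #5] limit_buy(price=104, qty=7): fills=#5x#3:3@97 #5x#4:4@102; bids=[-] asks=[-]
After op 6 [order #6] limit_buy(price=103, qty=2): fills=none; bids=[#6:2@103] asks=[-]
After op 7 cancel(order #3): fills=none; bids=[#6:2@103] asks=[-]
After op 8 cancel(order #5): fills=none; bids=[#6:2@103] asks=[-]

Answer: bid=105 ask=-
bid=105 ask=-
bid=- ask=97
bid=- ask=97
bid=- ask=-
bid=103 ask=-
bid=103 ask=-
bid=103 ask=-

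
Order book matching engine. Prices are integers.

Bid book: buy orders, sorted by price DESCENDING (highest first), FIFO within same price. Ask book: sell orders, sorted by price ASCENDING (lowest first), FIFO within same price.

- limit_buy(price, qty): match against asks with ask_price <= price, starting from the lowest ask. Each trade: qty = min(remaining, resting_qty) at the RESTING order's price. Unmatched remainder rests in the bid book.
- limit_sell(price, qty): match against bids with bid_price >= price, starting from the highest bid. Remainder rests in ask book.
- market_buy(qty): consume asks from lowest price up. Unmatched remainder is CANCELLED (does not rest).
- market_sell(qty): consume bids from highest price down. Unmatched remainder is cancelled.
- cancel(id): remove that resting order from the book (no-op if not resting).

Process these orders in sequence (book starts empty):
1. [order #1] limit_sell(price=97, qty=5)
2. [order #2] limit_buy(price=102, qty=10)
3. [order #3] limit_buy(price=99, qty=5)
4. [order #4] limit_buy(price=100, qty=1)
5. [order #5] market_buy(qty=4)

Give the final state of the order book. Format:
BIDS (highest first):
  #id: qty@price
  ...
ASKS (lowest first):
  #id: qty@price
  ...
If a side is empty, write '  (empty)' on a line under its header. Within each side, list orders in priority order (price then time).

After op 1 [order #1] limit_sell(price=97, qty=5): fills=none; bids=[-] asks=[#1:5@97]
After op 2 [order #2] limit_buy(price=102, qty=10): fills=#2x#1:5@97; bids=[#2:5@102] asks=[-]
After op 3 [order #3] limit_buy(price=99, qty=5): fills=none; bids=[#2:5@102 #3:5@99] asks=[-]
After op 4 [order #4] limit_buy(price=100, qty=1): fills=none; bids=[#2:5@102 #4:1@100 #3:5@99] asks=[-]
After op 5 [order #5] market_buy(qty=4): fills=none; bids=[#2:5@102 #4:1@100 #3:5@99] asks=[-]

Answer: BIDS (highest first):
  #2: 5@102
  #4: 1@100
  #3: 5@99
ASKS (lowest first):
  (empty)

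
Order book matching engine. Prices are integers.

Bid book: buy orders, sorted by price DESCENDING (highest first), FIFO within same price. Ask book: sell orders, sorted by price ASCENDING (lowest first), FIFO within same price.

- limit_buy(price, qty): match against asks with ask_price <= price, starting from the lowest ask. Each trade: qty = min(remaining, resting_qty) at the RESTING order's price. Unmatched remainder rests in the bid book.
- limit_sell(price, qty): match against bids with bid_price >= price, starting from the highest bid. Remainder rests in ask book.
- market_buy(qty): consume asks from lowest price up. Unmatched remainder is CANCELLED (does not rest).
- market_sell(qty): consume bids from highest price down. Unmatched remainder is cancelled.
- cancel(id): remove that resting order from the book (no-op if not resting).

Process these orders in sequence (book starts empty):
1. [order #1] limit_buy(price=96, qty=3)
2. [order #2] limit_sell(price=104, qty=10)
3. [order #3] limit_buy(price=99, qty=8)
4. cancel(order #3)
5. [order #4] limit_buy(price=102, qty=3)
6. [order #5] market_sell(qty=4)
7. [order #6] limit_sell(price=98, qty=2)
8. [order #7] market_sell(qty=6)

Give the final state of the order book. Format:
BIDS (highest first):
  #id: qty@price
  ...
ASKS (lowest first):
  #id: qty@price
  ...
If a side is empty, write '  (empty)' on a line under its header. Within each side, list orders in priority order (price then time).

After op 1 [order #1] limit_buy(price=96, qty=3): fills=none; bids=[#1:3@96] asks=[-]
After op 2 [order #2] limit_sell(price=104, qty=10): fills=none; bids=[#1:3@96] asks=[#2:10@104]
After op 3 [order #3] limit_buy(price=99, qty=8): fills=none; bids=[#3:8@99 #1:3@96] asks=[#2:10@104]
After op 4 cancel(order #3): fills=none; bids=[#1:3@96] asks=[#2:10@104]
After op 5 [order #4] limit_buy(price=102, qty=3): fills=none; bids=[#4:3@102 #1:3@96] asks=[#2:10@104]
After op 6 [order #5] market_sell(qty=4): fills=#4x#5:3@102 #1x#5:1@96; bids=[#1:2@96] asks=[#2:10@104]
After op 7 [order #6] limit_sell(price=98, qty=2): fills=none; bids=[#1:2@96] asks=[#6:2@98 #2:10@104]
After op 8 [order #7] market_sell(qty=6): fills=#1x#7:2@96; bids=[-] asks=[#6:2@98 #2:10@104]

Answer: BIDS (highest first):
  (empty)
ASKS (lowest first):
  #6: 2@98
  #2: 10@104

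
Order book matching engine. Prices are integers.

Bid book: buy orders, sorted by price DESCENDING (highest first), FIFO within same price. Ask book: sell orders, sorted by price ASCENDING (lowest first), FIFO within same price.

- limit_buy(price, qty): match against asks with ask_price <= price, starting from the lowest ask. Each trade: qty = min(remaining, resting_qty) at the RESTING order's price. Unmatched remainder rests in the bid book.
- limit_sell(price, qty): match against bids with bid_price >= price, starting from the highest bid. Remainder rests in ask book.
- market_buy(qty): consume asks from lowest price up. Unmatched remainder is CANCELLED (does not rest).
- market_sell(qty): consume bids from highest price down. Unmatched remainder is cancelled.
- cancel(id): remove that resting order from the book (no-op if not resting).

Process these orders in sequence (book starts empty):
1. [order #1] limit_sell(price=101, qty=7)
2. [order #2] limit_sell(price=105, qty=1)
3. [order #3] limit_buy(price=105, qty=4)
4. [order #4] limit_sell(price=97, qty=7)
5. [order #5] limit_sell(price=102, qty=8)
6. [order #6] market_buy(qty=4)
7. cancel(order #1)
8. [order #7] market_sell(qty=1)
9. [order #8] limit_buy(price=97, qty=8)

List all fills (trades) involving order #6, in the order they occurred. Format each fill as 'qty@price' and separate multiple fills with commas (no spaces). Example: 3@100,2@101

Answer: 4@97

Derivation:
After op 1 [order #1] limit_sell(price=101, qty=7): fills=none; bids=[-] asks=[#1:7@101]
After op 2 [order #2] limit_sell(price=105, qty=1): fills=none; bids=[-] asks=[#1:7@101 #2:1@105]
After op 3 [order #3] limit_buy(price=105, qty=4): fills=#3x#1:4@101; bids=[-] asks=[#1:3@101 #2:1@105]
After op 4 [order #4] limit_sell(price=97, qty=7): fills=none; bids=[-] asks=[#4:7@97 #1:3@101 #2:1@105]
After op 5 [order #5] limit_sell(price=102, qty=8): fills=none; bids=[-] asks=[#4:7@97 #1:3@101 #5:8@102 #2:1@105]
After op 6 [order #6] market_buy(qty=4): fills=#6x#4:4@97; bids=[-] asks=[#4:3@97 #1:3@101 #5:8@102 #2:1@105]
After op 7 cancel(order #1): fills=none; bids=[-] asks=[#4:3@97 #5:8@102 #2:1@105]
After op 8 [order #7] market_sell(qty=1): fills=none; bids=[-] asks=[#4:3@97 #5:8@102 #2:1@105]
After op 9 [order #8] limit_buy(price=97, qty=8): fills=#8x#4:3@97; bids=[#8:5@97] asks=[#5:8@102 #2:1@105]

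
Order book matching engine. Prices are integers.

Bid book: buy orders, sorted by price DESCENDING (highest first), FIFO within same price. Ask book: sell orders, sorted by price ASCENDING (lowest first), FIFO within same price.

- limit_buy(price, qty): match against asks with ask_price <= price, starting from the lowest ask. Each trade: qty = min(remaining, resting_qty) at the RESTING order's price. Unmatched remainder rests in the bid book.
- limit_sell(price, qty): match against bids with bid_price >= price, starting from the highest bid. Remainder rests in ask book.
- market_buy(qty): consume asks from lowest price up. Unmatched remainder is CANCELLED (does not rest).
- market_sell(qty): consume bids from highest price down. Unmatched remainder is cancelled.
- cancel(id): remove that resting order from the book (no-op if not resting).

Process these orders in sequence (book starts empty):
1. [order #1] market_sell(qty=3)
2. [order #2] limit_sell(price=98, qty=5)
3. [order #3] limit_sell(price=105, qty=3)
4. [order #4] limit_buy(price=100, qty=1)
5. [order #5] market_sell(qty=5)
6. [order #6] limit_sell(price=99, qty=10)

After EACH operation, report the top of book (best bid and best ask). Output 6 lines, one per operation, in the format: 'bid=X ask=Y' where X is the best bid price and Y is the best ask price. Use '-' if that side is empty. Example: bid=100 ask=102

After op 1 [order #1] market_sell(qty=3): fills=none; bids=[-] asks=[-]
After op 2 [order #2] limit_sell(price=98, qty=5): fills=none; bids=[-] asks=[#2:5@98]
After op 3 [order #3] limit_sell(price=105, qty=3): fills=none; bids=[-] asks=[#2:5@98 #3:3@105]
After op 4 [order #4] limit_buy(price=100, qty=1): fills=#4x#2:1@98; bids=[-] asks=[#2:4@98 #3:3@105]
After op 5 [order #5] market_sell(qty=5): fills=none; bids=[-] asks=[#2:4@98 #3:3@105]
After op 6 [order #6] limit_sell(price=99, qty=10): fills=none; bids=[-] asks=[#2:4@98 #6:10@99 #3:3@105]

Answer: bid=- ask=-
bid=- ask=98
bid=- ask=98
bid=- ask=98
bid=- ask=98
bid=- ask=98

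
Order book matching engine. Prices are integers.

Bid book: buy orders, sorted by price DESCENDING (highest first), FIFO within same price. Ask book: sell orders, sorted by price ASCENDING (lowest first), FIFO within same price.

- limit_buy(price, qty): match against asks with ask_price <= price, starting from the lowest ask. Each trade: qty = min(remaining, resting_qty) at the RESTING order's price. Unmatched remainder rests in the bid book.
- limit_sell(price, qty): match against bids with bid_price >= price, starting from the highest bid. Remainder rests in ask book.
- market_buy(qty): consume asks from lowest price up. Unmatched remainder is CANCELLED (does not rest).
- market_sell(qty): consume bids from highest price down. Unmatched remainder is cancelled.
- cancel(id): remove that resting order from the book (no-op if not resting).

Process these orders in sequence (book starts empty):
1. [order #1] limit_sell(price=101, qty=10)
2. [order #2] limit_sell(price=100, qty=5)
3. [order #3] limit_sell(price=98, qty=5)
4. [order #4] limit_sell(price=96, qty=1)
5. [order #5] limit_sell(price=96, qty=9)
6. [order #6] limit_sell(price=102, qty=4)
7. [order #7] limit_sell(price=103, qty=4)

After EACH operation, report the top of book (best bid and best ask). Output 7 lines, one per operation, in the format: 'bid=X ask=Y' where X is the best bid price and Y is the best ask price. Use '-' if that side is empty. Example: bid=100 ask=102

Answer: bid=- ask=101
bid=- ask=100
bid=- ask=98
bid=- ask=96
bid=- ask=96
bid=- ask=96
bid=- ask=96

Derivation:
After op 1 [order #1] limit_sell(price=101, qty=10): fills=none; bids=[-] asks=[#1:10@101]
After op 2 [order #2] limit_sell(price=100, qty=5): fills=none; bids=[-] asks=[#2:5@100 #1:10@101]
After op 3 [order #3] limit_sell(price=98, qty=5): fills=none; bids=[-] asks=[#3:5@98 #2:5@100 #1:10@101]
After op 4 [order #4] limit_sell(price=96, qty=1): fills=none; bids=[-] asks=[#4:1@96 #3:5@98 #2:5@100 #1:10@101]
After op 5 [order #5] limit_sell(price=96, qty=9): fills=none; bids=[-] asks=[#4:1@96 #5:9@96 #3:5@98 #2:5@100 #1:10@101]
After op 6 [order #6] limit_sell(price=102, qty=4): fills=none; bids=[-] asks=[#4:1@96 #5:9@96 #3:5@98 #2:5@100 #1:10@101 #6:4@102]
After op 7 [order #7] limit_sell(price=103, qty=4): fills=none; bids=[-] asks=[#4:1@96 #5:9@96 #3:5@98 #2:5@100 #1:10@101 #6:4@102 #7:4@103]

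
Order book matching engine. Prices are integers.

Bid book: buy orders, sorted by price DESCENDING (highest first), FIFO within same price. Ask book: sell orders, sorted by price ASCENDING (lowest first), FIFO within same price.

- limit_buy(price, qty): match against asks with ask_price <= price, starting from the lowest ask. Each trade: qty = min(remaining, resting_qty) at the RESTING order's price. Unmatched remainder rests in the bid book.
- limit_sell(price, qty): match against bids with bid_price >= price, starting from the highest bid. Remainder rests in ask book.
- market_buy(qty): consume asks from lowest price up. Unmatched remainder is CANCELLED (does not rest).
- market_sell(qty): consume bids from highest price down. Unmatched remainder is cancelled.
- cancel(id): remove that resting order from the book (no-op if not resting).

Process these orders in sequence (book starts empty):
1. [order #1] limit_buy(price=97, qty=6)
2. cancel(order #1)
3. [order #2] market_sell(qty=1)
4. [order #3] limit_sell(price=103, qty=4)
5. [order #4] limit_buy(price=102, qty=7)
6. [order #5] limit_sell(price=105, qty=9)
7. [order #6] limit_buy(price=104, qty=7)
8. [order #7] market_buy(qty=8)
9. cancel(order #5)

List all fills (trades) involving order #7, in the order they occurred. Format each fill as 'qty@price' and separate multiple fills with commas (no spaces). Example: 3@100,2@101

After op 1 [order #1] limit_buy(price=97, qty=6): fills=none; bids=[#1:6@97] asks=[-]
After op 2 cancel(order #1): fills=none; bids=[-] asks=[-]
After op 3 [order #2] market_sell(qty=1): fills=none; bids=[-] asks=[-]
After op 4 [order #3] limit_sell(price=103, qty=4): fills=none; bids=[-] asks=[#3:4@103]
After op 5 [order #4] limit_buy(price=102, qty=7): fills=none; bids=[#4:7@102] asks=[#3:4@103]
After op 6 [order #5] limit_sell(price=105, qty=9): fills=none; bids=[#4:7@102] asks=[#3:4@103 #5:9@105]
After op 7 [order #6] limit_buy(price=104, qty=7): fills=#6x#3:4@103; bids=[#6:3@104 #4:7@102] asks=[#5:9@105]
After op 8 [order #7] market_buy(qty=8): fills=#7x#5:8@105; bids=[#6:3@104 #4:7@102] asks=[#5:1@105]
After op 9 cancel(order #5): fills=none; bids=[#6:3@104 #4:7@102] asks=[-]

Answer: 8@105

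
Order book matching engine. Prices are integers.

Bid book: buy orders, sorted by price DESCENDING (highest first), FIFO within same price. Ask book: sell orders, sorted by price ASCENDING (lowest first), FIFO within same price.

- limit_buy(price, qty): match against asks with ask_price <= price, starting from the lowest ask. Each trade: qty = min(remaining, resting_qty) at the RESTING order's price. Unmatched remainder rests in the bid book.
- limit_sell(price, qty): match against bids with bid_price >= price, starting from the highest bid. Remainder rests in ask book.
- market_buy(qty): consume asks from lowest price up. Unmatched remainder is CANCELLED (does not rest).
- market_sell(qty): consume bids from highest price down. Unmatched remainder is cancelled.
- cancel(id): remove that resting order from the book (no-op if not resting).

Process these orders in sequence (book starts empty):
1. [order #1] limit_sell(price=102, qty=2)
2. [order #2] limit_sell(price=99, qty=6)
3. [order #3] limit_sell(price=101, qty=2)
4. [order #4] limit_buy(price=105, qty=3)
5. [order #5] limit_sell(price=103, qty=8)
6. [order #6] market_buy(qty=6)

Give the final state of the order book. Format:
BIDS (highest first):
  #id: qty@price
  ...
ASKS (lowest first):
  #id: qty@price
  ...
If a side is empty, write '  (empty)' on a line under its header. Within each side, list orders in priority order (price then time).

After op 1 [order #1] limit_sell(price=102, qty=2): fills=none; bids=[-] asks=[#1:2@102]
After op 2 [order #2] limit_sell(price=99, qty=6): fills=none; bids=[-] asks=[#2:6@99 #1:2@102]
After op 3 [order #3] limit_sell(price=101, qty=2): fills=none; bids=[-] asks=[#2:6@99 #3:2@101 #1:2@102]
After op 4 [order #4] limit_buy(price=105, qty=3): fills=#4x#2:3@99; bids=[-] asks=[#2:3@99 #3:2@101 #1:2@102]
After op 5 [order #5] limit_sell(price=103, qty=8): fills=none; bids=[-] asks=[#2:3@99 #3:2@101 #1:2@102 #5:8@103]
After op 6 [order #6] market_buy(qty=6): fills=#6x#2:3@99 #6x#3:2@101 #6x#1:1@102; bids=[-] asks=[#1:1@102 #5:8@103]

Answer: BIDS (highest first):
  (empty)
ASKS (lowest first):
  #1: 1@102
  #5: 8@103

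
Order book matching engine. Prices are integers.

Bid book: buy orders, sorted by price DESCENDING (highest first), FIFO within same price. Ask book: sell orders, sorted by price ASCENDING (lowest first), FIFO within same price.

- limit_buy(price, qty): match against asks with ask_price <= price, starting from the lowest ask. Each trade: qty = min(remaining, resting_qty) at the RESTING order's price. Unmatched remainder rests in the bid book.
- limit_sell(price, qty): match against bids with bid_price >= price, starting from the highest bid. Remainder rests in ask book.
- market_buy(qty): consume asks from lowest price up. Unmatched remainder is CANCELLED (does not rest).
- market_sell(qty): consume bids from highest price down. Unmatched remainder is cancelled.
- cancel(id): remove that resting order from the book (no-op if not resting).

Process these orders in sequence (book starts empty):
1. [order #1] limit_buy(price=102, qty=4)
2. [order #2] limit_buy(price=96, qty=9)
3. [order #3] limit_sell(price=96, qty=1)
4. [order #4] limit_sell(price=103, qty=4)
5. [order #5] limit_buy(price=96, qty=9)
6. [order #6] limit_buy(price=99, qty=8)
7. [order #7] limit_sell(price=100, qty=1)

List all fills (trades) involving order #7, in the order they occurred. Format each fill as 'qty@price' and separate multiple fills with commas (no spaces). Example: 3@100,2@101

Answer: 1@102

Derivation:
After op 1 [order #1] limit_buy(price=102, qty=4): fills=none; bids=[#1:4@102] asks=[-]
After op 2 [order #2] limit_buy(price=96, qty=9): fills=none; bids=[#1:4@102 #2:9@96] asks=[-]
After op 3 [order #3] limit_sell(price=96, qty=1): fills=#1x#3:1@102; bids=[#1:3@102 #2:9@96] asks=[-]
After op 4 [order #4] limit_sell(price=103, qty=4): fills=none; bids=[#1:3@102 #2:9@96] asks=[#4:4@103]
After op 5 [order #5] limit_buy(price=96, qty=9): fills=none; bids=[#1:3@102 #2:9@96 #5:9@96] asks=[#4:4@103]
After op 6 [order #6] limit_buy(price=99, qty=8): fills=none; bids=[#1:3@102 #6:8@99 #2:9@96 #5:9@96] asks=[#4:4@103]
After op 7 [order #7] limit_sell(price=100, qty=1): fills=#1x#7:1@102; bids=[#1:2@102 #6:8@99 #2:9@96 #5:9@96] asks=[#4:4@103]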